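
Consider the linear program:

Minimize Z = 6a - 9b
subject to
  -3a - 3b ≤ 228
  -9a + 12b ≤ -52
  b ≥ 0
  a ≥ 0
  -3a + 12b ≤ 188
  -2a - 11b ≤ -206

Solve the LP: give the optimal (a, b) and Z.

Corner points and Z = 6a - 9b:
  (40, 77/3) → Z = 9
  (3044/123, 1750/123) → Z = 838/41
  (103, 0) → Z = 618
The feasible region is unbounded (it extends along (4, 1), (1, 0)), but Z strictly increases along every unbounded feasible direction, so there is no improving ray and the minimum is attained at a vertex.

The optimum lies where -9a + 12b = -52 and -3a + 12b = 188.
Solving simultaneously gives a = 40, b = 77/3.

a = 40, b = 77/3, minimum Z = 9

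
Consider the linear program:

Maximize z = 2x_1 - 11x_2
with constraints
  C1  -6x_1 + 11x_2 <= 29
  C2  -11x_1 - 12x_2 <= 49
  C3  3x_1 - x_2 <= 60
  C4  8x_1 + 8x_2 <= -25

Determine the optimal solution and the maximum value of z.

Extreme points and z = 2x_1 - 11x_2:
  (-887/193, 25/193) → z = -2049/193
  (-507/136, 41/68) → z = -479/34
  (23/2, -117/8) → z = 1471/8

The binding constraints are -11x_1 - 12x_2 = 49 and 8x_1 + 8x_2 = -25.
Solving simultaneously gives x_1 = 23/2, x_2 = -117/8.

x_1 = 23/2, x_2 = -117/8, maximum z = 1471/8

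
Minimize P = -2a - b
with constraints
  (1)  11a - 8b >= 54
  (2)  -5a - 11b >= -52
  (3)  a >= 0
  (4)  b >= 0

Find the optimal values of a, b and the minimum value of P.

Corner points and P = -2a - b:
  (1010/161, 302/161) → P = -2322/161
  (54/11, 0) → P = -108/11
  (52/5, 0) → P = -104/5

The optimum lies where -5a - 11b = -52 and b = 0.
Solving simultaneously gives a = 52/5, b = 0.

a = 52/5, b = 0, minimum P = -104/5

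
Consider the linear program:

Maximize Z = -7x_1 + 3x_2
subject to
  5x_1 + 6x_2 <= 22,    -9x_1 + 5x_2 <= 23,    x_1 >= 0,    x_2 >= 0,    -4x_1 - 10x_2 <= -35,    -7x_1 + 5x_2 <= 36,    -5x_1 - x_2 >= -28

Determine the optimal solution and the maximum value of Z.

x_1 = 0, x_2 = 11/3, maximum Z = 11

Vertices and Z = -7x_1 + 3x_2:
  (0, 11/3) → Z = 11
  (5/13, 87/26) → Z = 191/26
  (0, 7/2) → Z = 21/2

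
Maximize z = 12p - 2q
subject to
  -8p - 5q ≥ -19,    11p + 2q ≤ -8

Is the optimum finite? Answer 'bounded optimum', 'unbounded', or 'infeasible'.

From the feasible point (-2, 7), moving in the direction (2, -11) keeps every constraint satisfied while z increases without bound.

unbounded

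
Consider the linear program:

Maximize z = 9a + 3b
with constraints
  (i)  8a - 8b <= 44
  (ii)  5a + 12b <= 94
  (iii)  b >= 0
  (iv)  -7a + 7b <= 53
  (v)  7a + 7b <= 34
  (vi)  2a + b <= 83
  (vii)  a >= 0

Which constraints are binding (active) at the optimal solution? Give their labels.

Corner points and z = 9a + 3b:
  (34/7, 0) → z = 306/7
  (0, 0) → z = 0
  (0, 34/7) → z = 102/7

The maximum is at (34/7, 0). Substituting into each constraint, equality holds for (iii) and (v); the remaining constraints have slack.

(iii) and (v)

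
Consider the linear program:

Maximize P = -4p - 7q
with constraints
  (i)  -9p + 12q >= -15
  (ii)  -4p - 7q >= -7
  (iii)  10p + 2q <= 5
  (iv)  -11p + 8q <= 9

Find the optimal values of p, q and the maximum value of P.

p = -19/5, q = -41/10, maximum P = 439/10

Feasible corners and P = -4p - 7q:
  (15/23, -35/46) → P = 125/46
  (-19/5, -41/10) → P = 439/10
  (21/62, 25/31) → P = -7
  (-7/109, 113/109) → P = -7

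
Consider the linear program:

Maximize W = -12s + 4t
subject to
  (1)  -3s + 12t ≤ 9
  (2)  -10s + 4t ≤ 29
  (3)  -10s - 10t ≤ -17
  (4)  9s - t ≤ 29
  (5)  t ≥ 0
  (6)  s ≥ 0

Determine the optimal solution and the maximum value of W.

Vertices and W = -12s + 4t:
  (19/25, 47/50) → W = -134/25
  (17/5, 8/5) → W = -172/5
  (17/10, 0) → W = -102/5
  (29/9, 0) → W = -116/3

The binding constraints are -3s + 12t = 9 and -10s - 10t = -17.
Solving simultaneously gives s = 19/25, t = 47/50.

s = 19/25, t = 47/50, maximum W = -134/25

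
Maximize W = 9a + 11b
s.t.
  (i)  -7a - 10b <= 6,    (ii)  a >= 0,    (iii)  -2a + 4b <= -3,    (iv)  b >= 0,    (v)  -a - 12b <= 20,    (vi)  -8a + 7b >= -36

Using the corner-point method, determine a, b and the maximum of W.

Corner points and W = 9a + 11b:
  (3/2, 0) → W = 27/2
  (41/6, 8/3) → W = 545/6
  (9/2, 0) → W = 81/2

The binding constraints are -2a + 4b = -3 and -8a + 7b = -36.
Solving simultaneously gives a = 41/6, b = 8/3.

a = 41/6, b = 8/3, maximum W = 545/6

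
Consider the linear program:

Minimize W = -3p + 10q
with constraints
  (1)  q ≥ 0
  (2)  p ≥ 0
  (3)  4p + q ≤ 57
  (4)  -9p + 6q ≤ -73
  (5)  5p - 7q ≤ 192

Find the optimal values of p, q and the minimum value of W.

Vertices and W = -3p + 10q:
  (57/4, 0) → W = -171/4
  (73/9, 0) → W = -73/3
  (415/33, 221/33) → W = 965/33

The optimum lies where q = 0 and 4p + q = 57.
Solving simultaneously gives p = 57/4, q = 0.

p = 57/4, q = 0, minimum W = -171/4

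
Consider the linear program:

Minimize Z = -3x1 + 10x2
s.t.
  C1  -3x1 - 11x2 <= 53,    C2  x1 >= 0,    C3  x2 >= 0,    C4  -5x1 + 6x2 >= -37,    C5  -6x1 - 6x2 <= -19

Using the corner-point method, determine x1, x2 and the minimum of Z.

Vertices and Z = -3x1 + 10x2:
  (0, 19/6) → Z = 95/3
  (37/5, 0) → Z = -111/5
  (19/6, 0) → Z = -19/2
The feasible region is unbounded (it extends along (0, 1), (6, 5)), but Z strictly increases along every unbounded feasible direction, so there is no improving ray and the minimum is attained at a vertex.

The optimum lies where x2 = 0 and -5x1 + 6x2 = -37.
Solving simultaneously gives x1 = 37/5, x2 = 0.

x1 = 37/5, x2 = 0, minimum Z = -111/5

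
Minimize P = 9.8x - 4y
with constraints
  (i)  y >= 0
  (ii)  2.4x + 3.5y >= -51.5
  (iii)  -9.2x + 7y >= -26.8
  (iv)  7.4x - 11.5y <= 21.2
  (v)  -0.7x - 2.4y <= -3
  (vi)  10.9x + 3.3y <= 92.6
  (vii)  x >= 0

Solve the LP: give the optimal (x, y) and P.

x = 0, y = 926/33, minimum P = -3704/33

Extreme points and P = 9.8x - 4y:
  (4266/1349, 442/1349) → P = 200194/6745
  (36832/5333, 27990/5333) → P = 1244968/26665
  (0, 5/4) → P = -5
  (0, 926/33) → P = -3704/33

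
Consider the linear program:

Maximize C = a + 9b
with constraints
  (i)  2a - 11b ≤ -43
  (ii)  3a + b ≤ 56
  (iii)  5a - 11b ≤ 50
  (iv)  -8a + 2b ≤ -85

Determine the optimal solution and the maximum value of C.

Vertices and C = a + 9b:
  (573/35, 241/35) → C = 2742/35
  (1021/84, 257/42) → C = 5647/84
  (197/14, 193/14) → C = 967/7

a = 197/14, b = 193/14, maximum C = 967/7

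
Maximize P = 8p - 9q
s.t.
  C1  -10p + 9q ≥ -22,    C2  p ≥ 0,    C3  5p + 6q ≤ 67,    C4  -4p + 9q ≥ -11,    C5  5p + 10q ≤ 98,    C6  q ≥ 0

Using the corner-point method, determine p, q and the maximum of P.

p = 11/5, q = 0, maximum P = 88/5

Extreme points and P = 8p - 9q:
  (7, 16/3) → P = 8
  (11/5, 0) → P = 88/5
  (0, 49/5) → P = -441/5
  (0, 0) → P = 0
  (41/10, 31/4) → P = -739/20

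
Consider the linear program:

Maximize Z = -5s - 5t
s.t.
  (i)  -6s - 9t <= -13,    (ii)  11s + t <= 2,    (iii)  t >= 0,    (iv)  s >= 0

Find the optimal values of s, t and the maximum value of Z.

s = 0, t = 13/9, maximum Z = -65/9

Vertices and Z = -5s - 5t:
  (5/93, 131/93) → Z = -680/93
  (0, 13/9) → Z = -65/9
  (0, 2) → Z = -10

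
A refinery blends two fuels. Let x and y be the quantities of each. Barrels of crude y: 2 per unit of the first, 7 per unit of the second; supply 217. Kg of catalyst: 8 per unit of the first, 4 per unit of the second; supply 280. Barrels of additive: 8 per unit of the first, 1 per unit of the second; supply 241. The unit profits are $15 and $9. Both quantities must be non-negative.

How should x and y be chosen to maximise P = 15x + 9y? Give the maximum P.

Extreme points and P = 15x + 9y:
  (0, 0) → P = 0
  (0, 31) → P = 279
  (241/8, 0) → P = 3615/8
  (91/4, 49/2) → P = 2247/4
  (57/2, 13) → P = 1089/2

x = 91/4, y = 49/2, maximum P = 2247/4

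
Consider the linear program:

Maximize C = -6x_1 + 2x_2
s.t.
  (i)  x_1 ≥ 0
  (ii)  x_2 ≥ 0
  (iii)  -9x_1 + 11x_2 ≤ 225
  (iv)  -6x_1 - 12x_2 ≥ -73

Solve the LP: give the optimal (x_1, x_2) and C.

The optimum lies where x_1 = 0 and -6x_1 - 12x_2 = -73.
Solving simultaneously gives x_1 = 0, x_2 = 73/12.

x_1 = 0, x_2 = 73/12, maximum C = 73/6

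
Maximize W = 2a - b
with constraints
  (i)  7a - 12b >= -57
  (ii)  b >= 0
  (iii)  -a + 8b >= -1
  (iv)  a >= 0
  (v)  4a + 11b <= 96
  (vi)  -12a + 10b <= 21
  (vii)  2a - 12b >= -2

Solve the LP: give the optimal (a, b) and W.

a = 779/43, b = 92/43, maximum W = 1466/43

Feasible corners and W = 2a - b:
  (1, 0) → W = 2
  (0, 0) → W = 0
  (779/43, 92/43) → W = 1466/43
  (0, 1/6) → W = -1/6
  (113/7, 20/7) → W = 206/7

The optimum lies where -a + 8b = -1 and 4a + 11b = 96.
Solving simultaneously gives a = 779/43, b = 92/43.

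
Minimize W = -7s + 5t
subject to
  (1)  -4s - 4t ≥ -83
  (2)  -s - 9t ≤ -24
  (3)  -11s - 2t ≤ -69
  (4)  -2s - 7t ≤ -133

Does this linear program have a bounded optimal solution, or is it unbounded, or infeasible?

infeasible

The boundaries -4s - 4t = -83 and -s - 9t = -24 meet at (651/32, 13/32), but that point violates -2s - 7t ≤ -133. Every candidate vertex is excluded by some other constraint, so the feasible region is empty.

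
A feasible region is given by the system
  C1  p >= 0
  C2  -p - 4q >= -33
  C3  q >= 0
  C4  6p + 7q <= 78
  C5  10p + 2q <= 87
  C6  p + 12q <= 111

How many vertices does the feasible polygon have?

5

Pairwise boundary intersections that survive every other constraint:
  (0, 33/4)
  (0, 0)
  (81/17, 120/17)
  (87/10, 0)
  (453/58, 129/29)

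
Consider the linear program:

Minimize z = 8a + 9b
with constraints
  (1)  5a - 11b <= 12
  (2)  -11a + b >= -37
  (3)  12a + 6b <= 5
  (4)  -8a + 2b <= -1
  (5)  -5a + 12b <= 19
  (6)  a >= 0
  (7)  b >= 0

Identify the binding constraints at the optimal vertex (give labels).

Vertices and z = 8a + 9b:
  (2/9, 7/18) → z = 95/18
  (5/12, 0) → z = 10/3
  (1/8, 0) → z = 1

The minimum is at (1/8, 0). Substituting into each constraint, equality holds for (4) and (7); the remaining constraints have slack.

(4) and (7)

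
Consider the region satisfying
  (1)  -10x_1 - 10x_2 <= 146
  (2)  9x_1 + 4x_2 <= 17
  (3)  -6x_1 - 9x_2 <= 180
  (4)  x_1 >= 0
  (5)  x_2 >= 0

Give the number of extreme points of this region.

Pairwise boundary intersections that survive every other constraint:
  (0, 17/4)
  (17/9, 0)
  (0, 0)

3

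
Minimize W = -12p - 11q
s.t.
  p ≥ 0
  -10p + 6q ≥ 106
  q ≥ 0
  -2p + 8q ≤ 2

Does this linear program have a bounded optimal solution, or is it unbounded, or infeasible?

infeasible

The boundaries p = 0 and -10p + 6q = 106 meet at (0, 53/3), but that point violates -2p + 8q ≤ 2. Every candidate vertex is excluded by some other constraint, so the feasible region is empty.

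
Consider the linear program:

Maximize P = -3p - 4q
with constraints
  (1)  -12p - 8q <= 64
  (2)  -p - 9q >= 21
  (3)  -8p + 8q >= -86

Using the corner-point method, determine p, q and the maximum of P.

p = 11/10, q = -193/20, maximum P = 353/10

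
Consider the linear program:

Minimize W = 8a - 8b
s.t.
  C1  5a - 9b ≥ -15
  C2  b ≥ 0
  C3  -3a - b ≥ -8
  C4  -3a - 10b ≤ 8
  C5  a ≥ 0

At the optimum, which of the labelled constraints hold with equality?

Feasible corners and W = 8a - 8b:
  (57/32, 85/32) → W = -7
  (0, 5/3) → W = -40/3
  (8/3, 0) → W = 64/3
  (0, 0) → W = 0

The minimum is at (0, 5/3). Substituting into each constraint, equality holds for C1 and C5; the remaining constraints have slack.

C1 and C5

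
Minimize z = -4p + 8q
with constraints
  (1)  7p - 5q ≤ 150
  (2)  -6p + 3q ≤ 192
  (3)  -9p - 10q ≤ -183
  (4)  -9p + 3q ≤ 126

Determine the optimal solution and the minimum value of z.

p = 21, q = -3/5, minimum z = -444/5

Feasible corners and z = -4p + 8q:
  (21, -3/5) → z = -444/5
  (22, 108) → z = 776
  (-79/13, 309/13) → z = 2788/13
The feasible region is unbounded (it extends along (5, 7), (1, 2)), but z strictly increases along every unbounded feasible direction, so there is no improving ray and the minimum is attained at a vertex.

The optimum lies where 7p - 5q = 150 and -9p - 10q = -183.
Solving simultaneously gives p = 21, q = -3/5.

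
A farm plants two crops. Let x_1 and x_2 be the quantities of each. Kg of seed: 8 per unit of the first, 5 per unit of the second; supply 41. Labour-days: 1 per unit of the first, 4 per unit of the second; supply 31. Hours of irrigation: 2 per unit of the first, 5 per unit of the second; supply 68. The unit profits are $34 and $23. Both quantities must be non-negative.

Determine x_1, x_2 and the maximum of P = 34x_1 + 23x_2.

x_1 = 1/3, x_2 = 23/3, maximum P = 563/3

At the optimal vertex, 8x_1 + 5x_2 = 41 and x_1 + 4x_2 = 31.
Solving simultaneously gives x_1 = 1/3, x_2 = 23/3.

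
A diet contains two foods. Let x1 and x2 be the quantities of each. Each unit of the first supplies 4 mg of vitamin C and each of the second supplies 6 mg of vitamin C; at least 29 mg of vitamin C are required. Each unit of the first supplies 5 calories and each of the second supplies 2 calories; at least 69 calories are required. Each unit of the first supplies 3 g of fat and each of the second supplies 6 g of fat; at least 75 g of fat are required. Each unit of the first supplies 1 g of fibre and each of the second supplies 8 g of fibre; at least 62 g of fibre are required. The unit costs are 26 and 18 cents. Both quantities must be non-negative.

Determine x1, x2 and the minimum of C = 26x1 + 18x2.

x1 = 11, x2 = 7, minimum C = 412

Extreme points and C = 26x1 + 18x2:
  (0, 69/2) → C = 621
  (62, 0) → C = 1612
  (11, 7) → C = 412
  (38/3, 37/6) → C = 1321/3
The feasible region is unbounded (it extends along (0, 1), (1, 0)), but C strictly increases along every unbounded feasible direction, so there is no improving ray and the minimum is attained at a vertex.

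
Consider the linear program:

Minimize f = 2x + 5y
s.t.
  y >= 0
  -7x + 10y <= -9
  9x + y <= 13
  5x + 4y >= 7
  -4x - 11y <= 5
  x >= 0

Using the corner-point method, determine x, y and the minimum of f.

Vertices and f = 2x + 5y:
  (13/9, 0) → f = 26/9
  (7/5, 0) → f = 14/5
  (139/97, 10/97) → f = 328/97
  (53/39, 2/39) → f = 116/39

At the optimal vertex, y = 0 and 5x + 4y = 7.
Solving simultaneously gives x = 7/5, y = 0.

x = 7/5, y = 0, minimum f = 14/5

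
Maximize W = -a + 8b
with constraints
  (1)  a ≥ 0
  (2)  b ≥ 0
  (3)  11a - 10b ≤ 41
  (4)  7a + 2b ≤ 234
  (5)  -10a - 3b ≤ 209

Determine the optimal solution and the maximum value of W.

Extreme points and W = -a + 8b:
  (0, 0) → W = 0
  (0, 117) → W = 936
  (41/11, 0) → W = -41/11
  (1211/46, 2287/92) → W = 7937/46

The optimum lies where a = 0 and 7a + 2b = 234.
Solving simultaneously gives a = 0, b = 117.

a = 0, b = 117, maximum W = 936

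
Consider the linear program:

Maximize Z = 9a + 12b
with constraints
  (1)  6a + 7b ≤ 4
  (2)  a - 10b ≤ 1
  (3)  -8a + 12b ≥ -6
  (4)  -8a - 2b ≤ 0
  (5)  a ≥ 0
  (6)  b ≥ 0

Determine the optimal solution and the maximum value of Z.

Feasible corners and Z = 9a + 12b:
  (0, 4/7) → Z = 48/7
  (2/3, 0) → Z = 6
  (0, 0) → Z = 0

At the optimal vertex, 6a + 7b = 4 and a = 0.
Solving simultaneously gives a = 0, b = 4/7.

a = 0, b = 4/7, maximum Z = 48/7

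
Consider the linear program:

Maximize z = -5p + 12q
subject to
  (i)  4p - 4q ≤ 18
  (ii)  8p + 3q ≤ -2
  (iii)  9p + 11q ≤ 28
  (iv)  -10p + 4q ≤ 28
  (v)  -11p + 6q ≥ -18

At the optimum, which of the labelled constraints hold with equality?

(ii) and (iv)

Extreme points and z = -5p + 12q:
  (-23/3, -73/6) → z = -323/3
  (-9/5, -63/10) → z = -333/5
  (-46/31, 102/31) → z = 1454/31
  (14/27, -166/81) → z = -734/27

The maximum is at (-46/31, 102/31). Substituting into each constraint, equality holds for (ii) and (iv); the remaining constraints have slack.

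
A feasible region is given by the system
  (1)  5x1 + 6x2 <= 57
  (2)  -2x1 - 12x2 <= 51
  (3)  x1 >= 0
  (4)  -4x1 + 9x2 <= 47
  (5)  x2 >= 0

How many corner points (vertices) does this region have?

4

The feasible vertices (each the meet of two boundaries and inside every other half-plane) are:
  (77/23, 463/69)
  (57/5, 0)
  (0, 47/9)
  (0, 0)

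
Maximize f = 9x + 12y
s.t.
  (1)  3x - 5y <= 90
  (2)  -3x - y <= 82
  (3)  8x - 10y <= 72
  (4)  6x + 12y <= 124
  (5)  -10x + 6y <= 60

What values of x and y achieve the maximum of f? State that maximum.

Feasible corners and f = 9x + 12y:
  (-374/19, -436/19) → f = -8598/19
  (-138/7, -160/7) → f = -3162/7
  (526/39, 140/39) → f = 2138/13
  (2/13, 400/39) → f = 1618/13

The optimum lies where 8x - 10y = 72 and 6x + 12y = 124.
Solving simultaneously gives x = 526/39, y = 140/39.

x = 526/39, y = 140/39, maximum f = 2138/13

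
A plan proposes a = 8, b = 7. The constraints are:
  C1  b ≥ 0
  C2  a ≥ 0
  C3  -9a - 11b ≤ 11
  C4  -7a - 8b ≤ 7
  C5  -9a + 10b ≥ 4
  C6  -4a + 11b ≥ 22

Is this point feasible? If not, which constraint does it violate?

not feasible — violates C5

Constraint C5: -9a + 10b = -2, which is not ≥ 4. All other constraints are satisfied.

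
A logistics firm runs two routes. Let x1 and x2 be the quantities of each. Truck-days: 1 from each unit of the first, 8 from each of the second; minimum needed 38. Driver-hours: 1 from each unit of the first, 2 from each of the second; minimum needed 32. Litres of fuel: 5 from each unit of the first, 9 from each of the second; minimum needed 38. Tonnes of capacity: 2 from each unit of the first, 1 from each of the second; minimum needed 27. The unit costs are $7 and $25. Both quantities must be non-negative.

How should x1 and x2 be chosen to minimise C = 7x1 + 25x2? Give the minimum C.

Extreme points and C = 7x1 + 25x2:
  (0, 27) → C = 675
  (38, 0) → C = 266
  (30, 1) → C = 235
  (22/3, 37/3) → C = 1079/3
The feasible region is unbounded (it extends along (0, 1), (1, 0)), but C strictly increases along every unbounded feasible direction, so there is no improving ray and the minimum is attained at a vertex.

At the optimal vertex, x1 + 8x2 = 38 and x1 + 2x2 = 32.
Solving simultaneously gives x1 = 30, x2 = 1.

x1 = 30, x2 = 1, minimum C = 235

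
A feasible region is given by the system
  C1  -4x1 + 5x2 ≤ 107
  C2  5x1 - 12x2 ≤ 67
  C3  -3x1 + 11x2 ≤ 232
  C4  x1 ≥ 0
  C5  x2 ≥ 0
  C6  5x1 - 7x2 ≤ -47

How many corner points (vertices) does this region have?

Pairwise boundary intersections that survive every other constraint:
  (0, 232/11)
  (1107/34, 1019/34)
  (0, 47/7)

3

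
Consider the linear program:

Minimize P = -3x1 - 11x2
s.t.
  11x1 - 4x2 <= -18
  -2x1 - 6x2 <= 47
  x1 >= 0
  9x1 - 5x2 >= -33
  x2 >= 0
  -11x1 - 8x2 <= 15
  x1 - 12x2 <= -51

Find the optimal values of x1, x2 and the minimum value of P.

Feasible corners and P = -3x1 - 11x2:
  (0, 9/2) → P = -99/2
  (42/19, 201/19) → P = -123
  (0, 33/5) → P = -363/5

x1 = 42/19, x2 = 201/19, minimum P = -123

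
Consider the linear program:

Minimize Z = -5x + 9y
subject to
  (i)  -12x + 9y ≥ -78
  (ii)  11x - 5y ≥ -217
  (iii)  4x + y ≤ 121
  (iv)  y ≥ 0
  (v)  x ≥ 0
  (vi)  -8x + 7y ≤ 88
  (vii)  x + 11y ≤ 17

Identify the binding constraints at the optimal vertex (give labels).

Feasible corners and Z = -5x + 9y:
  (13/2, 0) → Z = -65/2
  (337/47, 42/47) → Z = -1307/47
  (0, 0) → Z = 0
  (0, 17/11) → Z = 153/11

The minimum is at (13/2, 0). Substituting into each constraint, equality holds for (i) and (iv); the remaining constraints have slack.

(i) and (iv)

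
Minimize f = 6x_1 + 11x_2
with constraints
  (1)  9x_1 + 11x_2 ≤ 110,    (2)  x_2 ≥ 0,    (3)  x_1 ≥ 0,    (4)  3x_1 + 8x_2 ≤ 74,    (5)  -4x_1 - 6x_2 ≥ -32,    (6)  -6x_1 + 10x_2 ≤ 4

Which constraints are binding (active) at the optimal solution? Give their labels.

Corner points and f = 6x_1 + 11x_2:
  (0, 0) → f = 0
  (8, 0) → f = 48
  (0, 2/5) → f = 22/5
  (74/19, 52/19) → f = 1016/19

The minimum is at (0, 0). Substituting into each constraint, equality holds for (2) and (3); the remaining constraints have slack.

(2) and (3)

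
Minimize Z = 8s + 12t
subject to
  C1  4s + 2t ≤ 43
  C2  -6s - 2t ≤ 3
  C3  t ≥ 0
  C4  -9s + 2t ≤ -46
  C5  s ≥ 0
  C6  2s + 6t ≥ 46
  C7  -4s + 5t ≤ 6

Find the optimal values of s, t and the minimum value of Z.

Extreme points and Z = 8s + 12t:
  (83/10, 49/10) → Z = 626/5
  (29/4, 7) → Z = 142
  (184/29, 161/29) → Z = 3404/29
  (242/37, 238/37) → Z = 4792/37

The binding constraints are -9s + 2t = -46 and 2s + 6t = 46.
Solving simultaneously gives s = 184/29, t = 161/29.

s = 184/29, t = 161/29, minimum Z = 3404/29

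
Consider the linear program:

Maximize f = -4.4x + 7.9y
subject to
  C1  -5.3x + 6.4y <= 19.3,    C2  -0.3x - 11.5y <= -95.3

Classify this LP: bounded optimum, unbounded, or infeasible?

unbounded

From the feasible point (38797/6287, 51088/6287), moving in the direction (6.4, 5.3) keeps every constraint satisfied while f increases without bound.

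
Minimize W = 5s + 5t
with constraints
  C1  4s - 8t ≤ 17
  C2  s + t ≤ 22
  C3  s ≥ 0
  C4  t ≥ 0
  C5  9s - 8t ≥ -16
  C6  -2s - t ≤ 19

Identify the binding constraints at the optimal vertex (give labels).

C3 and C4

Corner points and W = 5s + 5t:
  (193/12, 71/12) → W = 110
  (17/4, 0) → W = 85/4
  (160/17, 214/17) → W = 110
  (0, 0) → W = 0
  (0, 2) → W = 10

The minimum is at (0, 0). Substituting into each constraint, equality holds for C3 and C4; the remaining constraints have slack.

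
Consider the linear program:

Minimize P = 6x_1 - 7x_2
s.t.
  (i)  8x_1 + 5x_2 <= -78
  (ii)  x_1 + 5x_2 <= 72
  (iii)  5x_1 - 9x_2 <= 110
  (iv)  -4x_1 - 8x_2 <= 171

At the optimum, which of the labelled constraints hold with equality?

Corner points and P = 6x_1 - 7x_2:
  (-150/7, 654/35) → P = -9078/35
  (-152/97, -1270/97) → P = 7978/97
  (-477/4, 153/4) → P = -3933/4
  (-659/76, -1295/76) → P = 269/4

The minimum is at (-477/4, 153/4). Substituting into each constraint, equality holds for (ii) and (iv); the remaining constraints have slack.

(ii) and (iv)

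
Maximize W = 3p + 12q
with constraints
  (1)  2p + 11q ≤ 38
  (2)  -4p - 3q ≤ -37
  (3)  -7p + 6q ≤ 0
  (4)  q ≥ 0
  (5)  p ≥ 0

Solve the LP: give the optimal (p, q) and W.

p = 19, q = 0, maximum W = 57

Vertices and W = 3p + 12q:
  (293/38, 39/19) → W = 1815/38
  (19, 0) → W = 57
  (37/4, 0) → W = 111/4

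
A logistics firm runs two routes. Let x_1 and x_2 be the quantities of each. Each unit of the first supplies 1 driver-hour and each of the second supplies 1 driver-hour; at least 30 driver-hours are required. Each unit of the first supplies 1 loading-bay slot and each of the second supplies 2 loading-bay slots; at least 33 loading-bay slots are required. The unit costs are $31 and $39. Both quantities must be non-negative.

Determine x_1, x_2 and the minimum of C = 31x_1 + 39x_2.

x_1 = 27, x_2 = 3, minimum C = 954

Vertices and C = 31x_1 + 39x_2:
  (0, 30) → C = 1170
  (33, 0) → C = 1023
  (27, 3) → C = 954
The feasible region is unbounded (it extends along (0, 1), (1, 0)), but C strictly increases along every unbounded feasible direction, so there is no improving ray and the minimum is attained at a vertex.

The optimum lies where x_1 + x_2 = 30 and x_1 + 2x_2 = 33.
Solving simultaneously gives x_1 = 27, x_2 = 3.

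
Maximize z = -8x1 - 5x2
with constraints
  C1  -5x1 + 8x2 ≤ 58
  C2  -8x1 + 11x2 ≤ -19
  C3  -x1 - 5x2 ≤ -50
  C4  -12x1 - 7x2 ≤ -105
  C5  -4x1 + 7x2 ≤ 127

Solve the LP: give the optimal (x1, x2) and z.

x1 = 215/17, x2 = 127/17, maximum z = -2355/17

Extreme points and z = -8x1 - 5x2:
  (790/9, 559/9) → z = -9115/9
  (610/3, 403/3) → z = -6895/3
  (215/17, 127/17) → z = -2355/17
The feasible region is unbounded (it extends along (7, 4), (5, -1)), but z strictly decreases along every unbounded feasible direction, so there is no improving ray and the maximum is attained at a vertex.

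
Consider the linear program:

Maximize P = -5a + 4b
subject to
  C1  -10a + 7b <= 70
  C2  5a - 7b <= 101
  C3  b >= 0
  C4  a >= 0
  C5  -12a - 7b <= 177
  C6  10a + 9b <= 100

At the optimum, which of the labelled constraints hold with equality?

Corner points and P = -5a + 4b:
  (0, 10) → P = 40
  (7/16, 85/8) → P = 645/16
  (0, 0) → P = 0
  (10, 0) → P = -50

The maximum is at (7/16, 85/8). Substituting into each constraint, equality holds for C1 and C6; the remaining constraints have slack.

C1 and C6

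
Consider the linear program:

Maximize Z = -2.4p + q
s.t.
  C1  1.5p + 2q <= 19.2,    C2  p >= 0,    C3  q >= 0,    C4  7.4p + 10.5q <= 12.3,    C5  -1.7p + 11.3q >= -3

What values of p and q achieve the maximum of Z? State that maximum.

Corner points and Z = -2.4p + q:
  (0, 0) → Z = 0
  (0, 41/35) → Z = 41/35
  (123/74, 0) → Z = -738/185

The binding constraints are p = 0 and 7.4p + 10.5q = 12.3.
Solving simultaneously gives p = 0, q = 41/35.

p = 0, q = 41/35, maximum Z = 41/35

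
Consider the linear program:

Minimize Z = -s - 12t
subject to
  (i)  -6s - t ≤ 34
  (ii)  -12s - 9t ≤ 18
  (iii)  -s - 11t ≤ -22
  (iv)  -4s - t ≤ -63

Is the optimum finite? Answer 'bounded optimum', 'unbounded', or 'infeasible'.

unbounded

From the feasible point (-97/2, 257), moving in the direction (-1, 6) keeps every constraint satisfied while Z decreases without bound.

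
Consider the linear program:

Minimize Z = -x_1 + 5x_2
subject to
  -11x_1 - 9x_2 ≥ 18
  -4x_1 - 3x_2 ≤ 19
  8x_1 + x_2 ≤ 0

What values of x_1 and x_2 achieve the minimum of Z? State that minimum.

x_1 = 19/20, x_2 = -38/5, minimum Z = -779/20

Vertices and Z = -x_1 + 5x_2:
  (-39, 137/3) → Z = 802/3
  (18/61, -144/61) → Z = -738/61
  (19/20, -38/5) → Z = -779/20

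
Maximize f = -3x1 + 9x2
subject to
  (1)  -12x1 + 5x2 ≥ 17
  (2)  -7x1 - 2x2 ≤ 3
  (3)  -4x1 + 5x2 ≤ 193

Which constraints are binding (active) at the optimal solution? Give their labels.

Corner points and f = -3x1 + 9x2:
  (-49/59, 83/59) → f = 894/59
  (22, 281/5) → f = 2199/5
  (-401/43, 1339/43) → f = 13254/43

The maximum is at (22, 281/5). Substituting into each constraint, equality holds for (1) and (3); the remaining constraints have slack.

(1) and (3)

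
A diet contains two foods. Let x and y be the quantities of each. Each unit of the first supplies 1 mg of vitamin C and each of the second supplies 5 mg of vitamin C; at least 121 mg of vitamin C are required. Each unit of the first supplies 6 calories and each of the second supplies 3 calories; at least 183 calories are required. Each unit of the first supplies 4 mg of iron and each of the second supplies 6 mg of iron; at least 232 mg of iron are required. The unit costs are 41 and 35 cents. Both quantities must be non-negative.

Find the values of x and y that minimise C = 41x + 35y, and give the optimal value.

x = 67/4, y = 55/2, minimum C = 6597/4

Vertices and C = 41x + 35y:
  (0, 61) → C = 2135
  (121, 0) → C = 4961
  (31, 18) → C = 1901
  (67/4, 55/2) → C = 6597/4
The feasible region is unbounded (it extends along (0, 1), (1, 0)), but C strictly increases along every unbounded feasible direction, so there is no improving ray and the minimum is attained at a vertex.

The binding constraints are 6x + 3y = 183 and 4x + 6y = 232.
Solving simultaneously gives x = 67/4, y = 55/2.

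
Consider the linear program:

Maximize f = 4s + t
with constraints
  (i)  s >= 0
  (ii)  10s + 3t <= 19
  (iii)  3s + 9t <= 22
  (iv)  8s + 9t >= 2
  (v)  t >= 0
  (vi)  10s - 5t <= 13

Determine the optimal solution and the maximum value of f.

s = 67/40, t = 3/4, maximum f = 149/20

Extreme points and f = 4s + t:
  (0, 22/9) → f = 22/9
  (0, 2/9) → f = 2/9
  (35/27, 163/81) → f = 583/81
  (67/40, 3/4) → f = 149/20
  (1/4, 0) → f = 1
  (13/10, 0) → f = 26/5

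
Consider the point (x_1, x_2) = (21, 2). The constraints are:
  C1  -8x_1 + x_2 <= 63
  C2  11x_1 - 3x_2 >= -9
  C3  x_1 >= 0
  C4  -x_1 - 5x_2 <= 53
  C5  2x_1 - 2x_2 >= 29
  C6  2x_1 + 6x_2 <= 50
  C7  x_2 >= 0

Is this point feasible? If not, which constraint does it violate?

Constraint C6: 2x_1 + 6x_2 = 54, which is not ≤ 50. All other constraints are satisfied.

not feasible — violates C6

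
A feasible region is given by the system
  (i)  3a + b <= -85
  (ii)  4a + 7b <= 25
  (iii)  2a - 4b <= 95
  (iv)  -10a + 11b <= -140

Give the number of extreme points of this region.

3

Intersecting each pair of boundary lines and keeping only the points that satisfy every inequality leaves:
  (-35/2, -65/2)
  (-795/43, -1270/43)
  (-485/18, -335/9)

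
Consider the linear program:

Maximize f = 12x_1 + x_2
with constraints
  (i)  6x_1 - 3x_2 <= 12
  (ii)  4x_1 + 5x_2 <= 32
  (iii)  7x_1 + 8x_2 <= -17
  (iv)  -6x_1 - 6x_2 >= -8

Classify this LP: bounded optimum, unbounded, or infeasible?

Feasible corners and f = 12x_1 + x_2:
  (15/23, -62/23) → f = 118/23
  (-341/3, 292/3) → f = -3800/3
The feasible region has finitely many vertices and no improving ray; the maximum is 118/23 at (15/23, -62/23).

bounded optimum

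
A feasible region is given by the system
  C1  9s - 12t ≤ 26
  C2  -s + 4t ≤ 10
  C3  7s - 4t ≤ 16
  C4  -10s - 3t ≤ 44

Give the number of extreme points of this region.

4

Of the 6 pairwise boundary intersections, those satisfying every inequality are:
  (11/6, -19/24)
  (-150/49, -656/147)
  (13/3, 43/12)
  (-206/43, 56/43)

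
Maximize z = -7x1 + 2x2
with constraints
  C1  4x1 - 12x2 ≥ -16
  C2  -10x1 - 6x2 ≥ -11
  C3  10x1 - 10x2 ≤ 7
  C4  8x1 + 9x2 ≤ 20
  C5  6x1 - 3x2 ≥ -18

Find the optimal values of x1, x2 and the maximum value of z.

Extreme points and z = -7x1 + 2x2:
  (1/4, 17/12) → z = 13/12
  (-14/5, 2/5) → z = 102/5
  (19/20, 1/4) → z = -123/20
  (-67/10, -37/5) → z = 321/10

x1 = -67/10, x2 = -37/5, maximum z = 321/10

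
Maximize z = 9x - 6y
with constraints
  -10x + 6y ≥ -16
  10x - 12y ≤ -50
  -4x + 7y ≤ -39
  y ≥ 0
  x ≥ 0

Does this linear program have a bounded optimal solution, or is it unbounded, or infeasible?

infeasible

The boundaries -10x + 6y = -16 and 10x - 12y = -50 meet at (41/5, 11), but that point violates -4x + 7y ≤ -39. Every candidate vertex is excluded by some other constraint, so the feasible region is empty.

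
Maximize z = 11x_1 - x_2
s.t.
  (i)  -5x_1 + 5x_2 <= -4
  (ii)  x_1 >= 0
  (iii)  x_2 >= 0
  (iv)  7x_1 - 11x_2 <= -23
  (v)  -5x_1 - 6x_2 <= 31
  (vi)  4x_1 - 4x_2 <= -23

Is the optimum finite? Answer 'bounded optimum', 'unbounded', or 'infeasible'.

Constraints -5x_1 + 5x_2 ≤ -4 and 4x_1 - 4x_2 ≤ -23 have parallel boundaries but demand opposite sides — no point can satisfy both, so the region is empty.

infeasible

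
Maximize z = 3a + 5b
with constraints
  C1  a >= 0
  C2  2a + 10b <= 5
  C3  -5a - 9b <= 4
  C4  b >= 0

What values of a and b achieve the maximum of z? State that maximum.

Extreme points and z = 3a + 5b:
  (0, 1/2) → z = 5/2
  (0, 0) → z = 0
  (5/2, 0) → z = 15/2

At the optimal vertex, 2a + 10b = 5 and b = 0.
Solving simultaneously gives a = 5/2, b = 0.

a = 5/2, b = 0, maximum z = 15/2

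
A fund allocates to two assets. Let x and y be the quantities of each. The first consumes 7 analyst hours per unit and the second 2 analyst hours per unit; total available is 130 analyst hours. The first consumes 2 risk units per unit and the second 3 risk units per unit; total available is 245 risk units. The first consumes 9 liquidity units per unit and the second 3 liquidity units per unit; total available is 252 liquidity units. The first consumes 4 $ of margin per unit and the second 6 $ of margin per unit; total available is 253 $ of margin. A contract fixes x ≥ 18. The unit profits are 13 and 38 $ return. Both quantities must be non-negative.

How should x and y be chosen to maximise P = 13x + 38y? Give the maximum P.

x = 18, y = 2, maximum P = 310

The optimum lies where 7x + 2y = 130 and x = 18.
Solving simultaneously gives x = 18, y = 2.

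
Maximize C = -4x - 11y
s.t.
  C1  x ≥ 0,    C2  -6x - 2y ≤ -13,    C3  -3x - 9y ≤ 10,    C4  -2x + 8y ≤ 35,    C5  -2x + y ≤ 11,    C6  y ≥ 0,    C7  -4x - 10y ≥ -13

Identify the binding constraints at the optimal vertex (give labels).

C2 and C6

Feasible corners and C = -4x - 11y:
  (13/6, 0) → C = -26/3
  (2, 1/2) → C = -27/2
  (13/4, 0) → C = -13

The maximum is at (13/6, 0). Substituting into each constraint, equality holds for C2 and C6; the remaining constraints have slack.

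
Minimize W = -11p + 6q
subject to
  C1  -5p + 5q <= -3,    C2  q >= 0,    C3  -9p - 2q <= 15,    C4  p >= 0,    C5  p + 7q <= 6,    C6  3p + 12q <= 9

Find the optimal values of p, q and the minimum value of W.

p = 3, q = 0, minimum W = -33

Feasible corners and W = -11p + 6q:
  (3/5, 0) → W = -33/5
  (27/25, 12/25) → W = -9
  (3, 0) → W = -33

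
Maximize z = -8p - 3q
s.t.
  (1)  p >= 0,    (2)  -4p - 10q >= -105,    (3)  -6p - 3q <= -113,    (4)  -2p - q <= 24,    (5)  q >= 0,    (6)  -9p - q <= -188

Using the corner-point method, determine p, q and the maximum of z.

Vertices and z = -8p - 3q:
  (105/4, 0) → z = -210
  (1775/86, 193/86) → z = -14779/86
  (188/9, 0) → z = -1504/9

The binding constraints are q = 0 and -9p - q = -188.
Solving simultaneously gives p = 188/9, q = 0.

p = 188/9, q = 0, maximum z = -1504/9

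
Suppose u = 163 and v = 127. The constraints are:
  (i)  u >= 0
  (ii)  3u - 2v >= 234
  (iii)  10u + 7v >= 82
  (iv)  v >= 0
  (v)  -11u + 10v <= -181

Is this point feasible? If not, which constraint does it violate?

(i): 163 ≥ 0 ✓
(ii): 235 ≥ 234 ✓
(iii): 2519 ≥ 82 ✓
(iv): 127 ≥ 0 ✓
(v): -523 ≤ -181 ✓

feasible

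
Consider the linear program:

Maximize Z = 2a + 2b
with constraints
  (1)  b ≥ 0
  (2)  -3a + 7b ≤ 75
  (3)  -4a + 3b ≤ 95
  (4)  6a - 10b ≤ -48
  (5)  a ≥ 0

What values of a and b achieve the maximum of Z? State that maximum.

The optimum lies where -3a + 7b = 75 and 6a - 10b = -48.
Solving simultaneously gives a = 69/2, b = 51/2.

a = 69/2, b = 51/2, maximum Z = 120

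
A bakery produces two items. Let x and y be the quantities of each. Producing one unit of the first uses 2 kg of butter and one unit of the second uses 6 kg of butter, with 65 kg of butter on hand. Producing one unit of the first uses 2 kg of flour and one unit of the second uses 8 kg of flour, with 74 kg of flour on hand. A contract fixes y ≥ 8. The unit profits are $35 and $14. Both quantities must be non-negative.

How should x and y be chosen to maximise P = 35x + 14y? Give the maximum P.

The optimum lies where 2x + 8y = 74 and y = 8.
Solving simultaneously gives x = 5, y = 8.

x = 5, y = 8, maximum P = 287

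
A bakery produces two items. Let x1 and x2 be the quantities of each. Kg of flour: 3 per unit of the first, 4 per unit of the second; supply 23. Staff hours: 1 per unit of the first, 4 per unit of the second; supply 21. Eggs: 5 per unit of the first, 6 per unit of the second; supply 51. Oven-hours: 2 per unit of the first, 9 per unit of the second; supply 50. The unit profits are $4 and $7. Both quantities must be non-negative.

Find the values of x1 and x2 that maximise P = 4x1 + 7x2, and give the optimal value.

Vertices and P = 4x1 + 7x2:
  (0, 0) → P = 0
  (0, 21/4) → P = 147/4
  (23/3, 0) → P = 92/3
  (1, 5) → P = 39

x1 = 1, x2 = 5, maximum P = 39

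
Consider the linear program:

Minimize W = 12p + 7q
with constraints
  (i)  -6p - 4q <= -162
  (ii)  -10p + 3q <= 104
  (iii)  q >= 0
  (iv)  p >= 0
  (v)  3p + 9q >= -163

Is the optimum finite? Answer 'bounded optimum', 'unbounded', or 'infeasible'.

bounded optimum

Extreme points and W = 12p + 7q:
  (35/29, 1122/29) → W = 8274/29
  (27, 0) → W = 324
The feasible region has finitely many vertices and no improving ray; the minimum is 8274/29 at (35/29, 1122/29).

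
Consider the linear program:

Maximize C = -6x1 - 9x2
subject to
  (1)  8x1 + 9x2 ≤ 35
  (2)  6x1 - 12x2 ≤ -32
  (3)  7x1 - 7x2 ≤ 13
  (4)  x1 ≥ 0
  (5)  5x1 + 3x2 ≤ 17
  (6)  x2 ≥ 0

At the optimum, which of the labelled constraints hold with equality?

(2) and (4)

Feasible corners and C = -6x1 - 9x2:
  (22/25, 233/75) → C = -831/25
  (0, 35/9) → C = -35
  (0, 8/3) → C = -24

The maximum is at (0, 8/3). Substituting into each constraint, equality holds for (2) and (4); the remaining constraints have slack.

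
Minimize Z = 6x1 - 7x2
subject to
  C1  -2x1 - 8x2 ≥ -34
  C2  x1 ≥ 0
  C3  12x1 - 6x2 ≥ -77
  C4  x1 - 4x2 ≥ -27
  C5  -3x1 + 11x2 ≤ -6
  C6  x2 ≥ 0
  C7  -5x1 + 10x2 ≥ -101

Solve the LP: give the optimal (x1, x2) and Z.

x1 = 2, x2 = 0, minimum Z = 12

Vertices and Z = 6x1 - 7x2:
  (211/23, 45/23) → Z = 951/23
  (17, 0) → Z = 102
  (2, 0) → Z = 12

The binding constraints are -3x1 + 11x2 = -6 and x2 = 0.
Solving simultaneously gives x1 = 2, x2 = 0.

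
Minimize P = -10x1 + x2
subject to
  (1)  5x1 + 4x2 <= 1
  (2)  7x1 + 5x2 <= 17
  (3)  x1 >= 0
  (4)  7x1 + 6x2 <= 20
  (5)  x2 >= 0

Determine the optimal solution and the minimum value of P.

x1 = 1/5, x2 = 0, minimum P = -2

Feasible corners and P = -10x1 + x2:
  (0, 1/4) → P = 1/4
  (1/5, 0) → P = -2
  (0, 0) → P = 0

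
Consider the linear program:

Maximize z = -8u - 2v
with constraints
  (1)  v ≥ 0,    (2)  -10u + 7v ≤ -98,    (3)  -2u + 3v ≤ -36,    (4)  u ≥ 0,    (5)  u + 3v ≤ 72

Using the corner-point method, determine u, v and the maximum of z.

Vertices and z = -8u - 2v:
  (18, 0) → z = -144
  (72, 0) → z = -576
  (36, 12) → z = -312

The optimum lies where v = 0 and -2u + 3v = -36.
Solving simultaneously gives u = 18, v = 0.

u = 18, v = 0, maximum z = -144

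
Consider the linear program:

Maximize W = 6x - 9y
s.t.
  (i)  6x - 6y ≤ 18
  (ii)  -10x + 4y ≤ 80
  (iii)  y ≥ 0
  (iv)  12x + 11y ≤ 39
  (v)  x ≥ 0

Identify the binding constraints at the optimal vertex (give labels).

(i) and (iii)

Feasible corners and W = 6x - 9y:
  (3, 0) → W = 18
  (72/23, 3/23) → W = 405/23
  (0, 0) → W = 0
  (0, 39/11) → W = -351/11

The maximum is at (3, 0). Substituting into each constraint, equality holds for (i) and (iii); the remaining constraints have slack.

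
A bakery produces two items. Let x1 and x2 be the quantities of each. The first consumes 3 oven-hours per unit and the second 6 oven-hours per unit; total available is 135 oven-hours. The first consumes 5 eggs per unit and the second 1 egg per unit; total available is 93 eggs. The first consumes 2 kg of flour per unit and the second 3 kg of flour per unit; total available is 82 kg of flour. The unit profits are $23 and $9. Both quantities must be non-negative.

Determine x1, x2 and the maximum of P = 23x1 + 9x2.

x1 = 47/3, x2 = 44/3, maximum P = 1477/3

Corner points and P = 23x1 + 9x2:
  (0, 0) → P = 0
  (0, 45/2) → P = 405/2
  (93/5, 0) → P = 2139/5
  (47/3, 44/3) → P = 1477/3

The optimum lies where 3x1 + 6x2 = 135 and 5x1 + x2 = 93.
Solving simultaneously gives x1 = 47/3, x2 = 44/3.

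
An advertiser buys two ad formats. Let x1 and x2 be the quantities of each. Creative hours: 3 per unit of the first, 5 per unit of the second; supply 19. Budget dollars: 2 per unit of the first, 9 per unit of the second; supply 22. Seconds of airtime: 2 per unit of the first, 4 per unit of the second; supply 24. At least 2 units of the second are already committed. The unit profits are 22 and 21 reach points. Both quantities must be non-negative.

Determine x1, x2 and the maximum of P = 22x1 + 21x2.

Vertices and P = 22x1 + 21x2:
  (0, 22/9) → P = 154/3
  (0, 2) → P = 42
  (2, 2) → P = 86

x1 = 2, x2 = 2, maximum P = 86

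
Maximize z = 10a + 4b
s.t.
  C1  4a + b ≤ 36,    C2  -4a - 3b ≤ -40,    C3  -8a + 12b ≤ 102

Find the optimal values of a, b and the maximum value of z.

a = 165/28, b = 87/7, maximum z = 1521/14

Feasible corners and z = 10a + 4b:
  (17/2, 2) → z = 93
  (165/28, 87/7) → z = 1521/14
  (29/12, 91/9) → z = 1163/18

The optimum lies where 4a + b = 36 and -8a + 12b = 102.
Solving simultaneously gives a = 165/28, b = 87/7.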